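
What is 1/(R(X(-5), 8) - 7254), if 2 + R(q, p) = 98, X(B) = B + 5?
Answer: -1/7158 ≈ -0.00013970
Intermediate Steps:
X(B) = 5 + B
R(q, p) = 96 (R(q, p) = -2 + 98 = 96)
1/(R(X(-5), 8) - 7254) = 1/(96 - 7254) = 1/(-7158) = -1/7158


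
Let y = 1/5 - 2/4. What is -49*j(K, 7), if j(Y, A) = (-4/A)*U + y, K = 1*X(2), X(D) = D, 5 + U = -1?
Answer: -1533/10 ≈ -153.30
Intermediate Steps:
U = -6 (U = -5 - 1 = -6)
K = 2 (K = 1*2 = 2)
y = -3/10 (y = 1*(⅕) - 2*¼ = ⅕ - ½ = -3/10 ≈ -0.30000)
j(Y, A) = -3/10 + 24/A (j(Y, A) = -4/A*(-6) - 3/10 = 24/A - 3/10 = -3/10 + 24/A)
-49*j(K, 7) = -49*(-3/10 + 24/7) = -49*219/70 = -1533/10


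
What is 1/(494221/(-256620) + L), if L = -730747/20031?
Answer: -6276380/241054989 ≈ -0.026037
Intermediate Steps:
L = -730747/20031 (L = -730747*1/20031 = -730747/20031 ≈ -36.481)
1/(494221/(-256620) + L) = 1/(494221/(-256620) - 730747/20031) = 1/(494221*(-1/256620) - 730747/20031) = 1/(-5431/2820 - 730747/20031) = 1/(-241054989/6276380) = -6276380/241054989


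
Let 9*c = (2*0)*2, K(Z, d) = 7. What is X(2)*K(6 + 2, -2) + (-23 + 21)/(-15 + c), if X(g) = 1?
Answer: 107/15 ≈ 7.1333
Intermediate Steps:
c = 0 (c = ((2*0)*2)/9 = (0*2)/9 = (⅑)*0 = 0)
X(2)*K(6 + 2, -2) + (-23 + 21)/(-15 + c) = 1*7 + (-23 + 21)/(-15 + 0) = 7 - 2/(-15) = 7 - 2*(-1/15) = 7 + 2/15 = 107/15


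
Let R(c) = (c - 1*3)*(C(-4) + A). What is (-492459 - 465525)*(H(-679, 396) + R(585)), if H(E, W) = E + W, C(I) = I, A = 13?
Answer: -4746810720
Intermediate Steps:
R(c) = -27 + 9*c (R(c) = (c - 1*3)*(-4 + 13) = (c - 3)*9 = (-3 + c)*9 = -27 + 9*c)
(-492459 - 465525)*(H(-679, 396) + R(585)) = (-492459 - 465525)*((-679 + 396) + (-27 + 9*585)) = -957984*(-283 + (-27 + 5265)) = -957984*(-283 + 5238) = -957984*4955 = -4746810720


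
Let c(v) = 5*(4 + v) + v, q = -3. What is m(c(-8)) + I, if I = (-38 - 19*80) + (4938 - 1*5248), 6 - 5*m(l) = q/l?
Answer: -52271/28 ≈ -1866.8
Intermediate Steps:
c(v) = 20 + 6*v (c(v) = (20 + 5*v) + v = 20 + 6*v)
m(l) = 6/5 + 3/(5*l) (m(l) = 6/5 - (-3)/(5*l) = 6/5 + 3/(5*l))
I = -1868 (I = (-38 - 1520) + (4938 - 5248) = -1558 - 310 = -1868)
m(c(-8)) + I = 3*(1 + 2*(20 + 6*(-8)))/(5*(20 + 6*(-8))) - 1868 = 3*(1 + 2*(20 - 48))/(5*(20 - 48)) - 1868 = (3/5)*(1 + 2*(-28))/(-28) - 1868 = (3/5)*(-1/28)*(1 - 56) - 1868 = (3/5)*(-1/28)*(-55) - 1868 = 33/28 - 1868 = -52271/28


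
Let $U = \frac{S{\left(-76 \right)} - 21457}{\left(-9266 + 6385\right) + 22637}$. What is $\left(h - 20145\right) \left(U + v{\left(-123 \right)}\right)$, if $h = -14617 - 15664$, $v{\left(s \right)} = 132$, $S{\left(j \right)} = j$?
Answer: $- \frac{65207348167}{9878} \approx -6.6013 \cdot 10^{6}$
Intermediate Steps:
$h = -30281$ ($h = -14617 - 15664 = -30281$)
$U = - \frac{21533}{19756}$ ($U = \frac{-76 - 21457}{\left(-9266 + 6385\right) + 22637} = - \frac{21533}{-2881 + 22637} = - \frac{21533}{19756} \approx -1.0899$)
$\left(h - 20145\right) \left(U + v{\left(-123 \right)}\right) = \left(-30281 - 20145\right) \left(- \frac{21533}{19756} + 132\right) = \left(-50426\right) \frac{2586259}{19756} = - \frac{65207348167}{9878}$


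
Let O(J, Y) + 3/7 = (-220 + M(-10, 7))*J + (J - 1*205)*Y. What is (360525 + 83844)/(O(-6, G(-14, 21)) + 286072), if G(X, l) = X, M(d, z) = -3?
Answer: 1036861/677515 ≈ 1.5304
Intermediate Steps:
O(J, Y) = -3/7 - 223*J + Y*(-205 + J) (O(J, Y) = -3/7 + ((-220 - 3)*J + (J - 1*205)*Y) = -3/7 + (-223*J + (J - 205)*Y) = -3/7 + (-223*J + (-205 + J)*Y) = -3/7 + (-223*J + Y*(-205 + J)) = -3/7 - 223*J + Y*(-205 + J))
(360525 + 83844)/(O(-6, G(-14, 21)) + 286072) = (360525 + 83844)/((-3/7 - 223*(-6) - 205*(-14) - 6*(-14)) + 286072) = 444369/((-3/7 + 1338 + 2870 + 84) + 286072) = 444369/(30041/7 + 286072) = 444369/(2032545/7) = 444369*(7/2032545) = 1036861/677515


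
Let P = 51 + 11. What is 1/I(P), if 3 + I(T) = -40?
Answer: -1/43 ≈ -0.023256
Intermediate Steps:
P = 62
I(T) = -43 (I(T) = -3 - 40 = -43)
1/I(P) = 1/(-43) = -1/43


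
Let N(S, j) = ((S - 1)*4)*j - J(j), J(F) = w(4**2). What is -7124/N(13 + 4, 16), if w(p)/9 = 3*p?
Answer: -1781/148 ≈ -12.034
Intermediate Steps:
w(p) = 27*p (w(p) = 9*(3*p) = 27*p)
J(F) = 432 (J(F) = 27*4**2 = 27*16 = 432)
N(S, j) = -432 + j*(-4 + 4*S) (N(S, j) = ((S - 1)*4)*j - 1*432 = ((-1 + S)*4)*j - 432 = (-4 + 4*S)*j - 432 = j*(-4 + 4*S) - 432 = -432 + j*(-4 + 4*S))
-7124/N(13 + 4, 16) = -7124/(-432 - 4*16 + 4*(13 + 4)*16) = -7124/(-432 - 64 + 4*17*16) = -7124/(-432 - 64 + 1088) = -7124/592 = -7124*1/592 = -1781/148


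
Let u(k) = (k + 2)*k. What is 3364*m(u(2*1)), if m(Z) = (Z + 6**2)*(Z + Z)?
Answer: 2368256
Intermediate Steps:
u(k) = k*(2 + k) (u(k) = (2 + k)*k = k*(2 + k))
m(Z) = 2*Z*(36 + Z) (m(Z) = (Z + 36)*(2*Z) = (36 + Z)*(2*Z) = 2*Z*(36 + Z))
3364*m(u(2*1)) = 3364*(2*((2*1)*(2 + 2*1))*(36 + (2*1)*(2 + 2*1))) = 3364*(2*(2*(2 + 2))*(36 + 2*(2 + 2))) = 3364*(2*(2*4)*(36 + 2*4)) = 3364*(2*8*(36 + 8)) = 3364*(2*8*44) = 3364*704 = 2368256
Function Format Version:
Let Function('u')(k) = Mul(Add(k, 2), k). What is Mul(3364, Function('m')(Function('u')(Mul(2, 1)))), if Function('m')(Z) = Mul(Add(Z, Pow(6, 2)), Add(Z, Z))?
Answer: 2368256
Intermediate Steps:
Function('u')(k) = Mul(k, Add(2, k)) (Function('u')(k) = Mul(Add(2, k), k) = Mul(k, Add(2, k)))
Function('m')(Z) = Mul(2, Z, Add(36, Z)) (Function('m')(Z) = Mul(Add(Z, 36), Mul(2, Z)) = Mul(Add(36, Z), Mul(2, Z)) = Mul(2, Z, Add(36, Z)))
Mul(3364, Function('m')(Function('u')(Mul(2, 1)))) = Mul(3364, Mul(2, Mul(Mul(2, 1), Add(2, Mul(2, 1))), Add(36, Mul(Mul(2, 1), Add(2, Mul(2, 1)))))) = Mul(3364, Mul(2, Mul(2, Add(2, 2)), Add(36, Mul(2, Add(2, 2))))) = Mul(3364, Mul(2, Mul(2, 4), Add(36, Mul(2, 4)))) = Mul(3364, Mul(2, 8, Add(36, 8))) = Mul(3364, Mul(2, 8, 44)) = Mul(3364, 704) = 2368256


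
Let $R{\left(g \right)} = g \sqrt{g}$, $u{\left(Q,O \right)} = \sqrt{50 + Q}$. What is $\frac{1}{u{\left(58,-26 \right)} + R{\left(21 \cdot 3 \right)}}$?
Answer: $\frac{1}{3 \left(2 \sqrt{3} + 63 \sqrt{7}\right)} \approx 0.0019591$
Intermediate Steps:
$R{\left(g \right)} = g^{\frac{3}{2}}$
$\frac{1}{u{\left(58,-26 \right)} + R{\left(21 \cdot 3 \right)}} = \frac{1}{\sqrt{50 + 58} + \left(21 \cdot 3\right)^{\frac{3}{2}}} = \frac{1}{\sqrt{108} + 63^{\frac{3}{2}}} = \frac{1}{6 \sqrt{3} + 189 \sqrt{7}}$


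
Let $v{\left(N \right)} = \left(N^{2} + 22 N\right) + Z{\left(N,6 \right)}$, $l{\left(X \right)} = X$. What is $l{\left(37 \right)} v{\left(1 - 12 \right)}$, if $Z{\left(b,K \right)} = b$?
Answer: $-4884$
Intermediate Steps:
$v{\left(N \right)} = N^{2} + 23 N$ ($v{\left(N \right)} = \left(N^{2} + 22 N\right) + N = N^{2} + 23 N$)
$l{\left(37 \right)} v{\left(1 - 12 \right)} = 37 \left(1 - 12\right) \left(23 + \left(1 - 12\right)\right) = 37 \left(- 11 \left(23 - 11\right)\right) = 37 \left(\left(-11\right) 12\right) = 37 \left(-132\right) = -4884$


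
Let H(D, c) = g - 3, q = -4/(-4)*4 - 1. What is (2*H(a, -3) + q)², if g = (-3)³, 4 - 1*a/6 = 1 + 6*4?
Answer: 3249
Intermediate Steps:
a = -126 (a = 24 - 6*(1 + 6*4) = 24 - 6*(1 + 24) = 24 - 6*25 = 24 - 150 = -126)
g = -27
q = 3 (q = -4*(-¼)*4 - 1 = 1*4 - 1 = 4 - 1 = 3)
H(D, c) = -30 (H(D, c) = -27 - 3 = -30)
(2*H(a, -3) + q)² = (2*(-30) + 3)² = (-60 + 3)² = (-57)² = 3249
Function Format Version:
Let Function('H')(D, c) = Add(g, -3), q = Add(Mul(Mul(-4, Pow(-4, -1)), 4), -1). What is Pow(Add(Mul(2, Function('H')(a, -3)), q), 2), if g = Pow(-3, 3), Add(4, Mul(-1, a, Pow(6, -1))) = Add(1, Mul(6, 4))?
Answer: 3249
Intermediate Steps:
a = -126 (a = Add(24, Mul(-6, Add(1, Mul(6, 4)))) = Add(24, Mul(-6, Add(1, 24))) = Add(24, Mul(-6, 25)) = Add(24, -150) = -126)
g = -27
q = 3 (q = Add(Mul(Mul(-4, Rational(-1, 4)), 4), -1) = Add(Mul(1, 4), -1) = Add(4, -1) = 3)
Function('H')(D, c) = -30 (Function('H')(D, c) = Add(-27, -3) = -30)
Pow(Add(Mul(2, Function('H')(a, -3)), q), 2) = Pow(Add(Mul(2, -30), 3), 2) = Pow(Add(-60, 3), 2) = Pow(-57, 2) = 3249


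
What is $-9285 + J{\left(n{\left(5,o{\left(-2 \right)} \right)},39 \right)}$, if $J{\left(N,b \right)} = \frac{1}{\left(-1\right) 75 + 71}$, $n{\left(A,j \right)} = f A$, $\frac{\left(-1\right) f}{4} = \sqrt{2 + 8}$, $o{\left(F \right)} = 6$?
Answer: $- \frac{37141}{4} \approx -9285.3$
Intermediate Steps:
$f = - 4 \sqrt{10}$ ($f = - 4 \sqrt{2 + 8} = - 4 \sqrt{10} \approx -12.649$)
$n{\left(A,j \right)} = - 4 A \sqrt{10}$ ($n{\left(A,j \right)} = - 4 \sqrt{10} A = - 4 A \sqrt{10}$)
$J{\left(N,b \right)} = - \frac{1}{4}$ ($J{\left(N,b \right)} = \frac{1}{-75 + 71} = \frac{1}{-4} = - \frac{1}{4}$)
$-9285 + J{\left(n{\left(5,o{\left(-2 \right)} \right)},39 \right)} = -9285 - \frac{1}{4} = - \frac{37141}{4}$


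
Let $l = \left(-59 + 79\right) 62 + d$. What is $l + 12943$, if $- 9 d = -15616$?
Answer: $\frac{143263}{9} \approx 15918.0$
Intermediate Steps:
$d = \frac{15616}{9}$ ($d = \left(- \frac{1}{9}\right) \left(-15616\right) = \frac{15616}{9} \approx 1735.1$)
$l = \frac{26776}{9}$ ($l = \left(-59 + 79\right) 62 + \frac{15616}{9} = 20 \cdot 62 + \frac{15616}{9} = 1240 + \frac{15616}{9} = \frac{26776}{9} \approx 2975.1$)
$l + 12943 = \frac{26776}{9} + 12943 = \frac{143263}{9}$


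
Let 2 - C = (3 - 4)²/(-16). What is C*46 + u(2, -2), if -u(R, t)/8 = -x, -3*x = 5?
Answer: 1957/24 ≈ 81.542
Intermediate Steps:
x = -5/3 (x = -⅓*5 = -5/3 ≈ -1.6667)
u(R, t) = -40/3 (u(R, t) = -(-8)*(-5)/3 = -8*5/3 = -40/3)
C = 33/16 (C = 2 - (3 - 4)²/(-16) = 2 - (-1)²*(-1)/16 = 2 - (-1)/16 = 2 - 1*(-1/16) = 2 + 1/16 = 33/16 ≈ 2.0625)
C*46 + u(2, -2) = (33/16)*46 - 40/3 = 759/8 - 40/3 = 1957/24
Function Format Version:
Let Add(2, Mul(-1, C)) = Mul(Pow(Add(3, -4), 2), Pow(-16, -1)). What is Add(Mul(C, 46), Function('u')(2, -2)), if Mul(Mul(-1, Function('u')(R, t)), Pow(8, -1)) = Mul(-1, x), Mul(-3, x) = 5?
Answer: Rational(1957, 24) ≈ 81.542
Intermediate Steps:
x = Rational(-5, 3) (x = Mul(Rational(-1, 3), 5) = Rational(-5, 3) ≈ -1.6667)
Function('u')(R, t) = Rational(-40, 3) (Function('u')(R, t) = Mul(-8, Mul(-1, Rational(-5, 3))) = Mul(-8, Rational(5, 3)) = Rational(-40, 3))
C = Rational(33, 16) (C = Add(2, Mul(-1, Mul(Pow(Add(3, -4), 2), Pow(-16, -1)))) = Add(2, Mul(-1, Mul(Pow(-1, 2), Rational(-1, 16)))) = Add(2, Mul(-1, Mul(1, Rational(-1, 16)))) = Add(2, Mul(-1, Rational(-1, 16))) = Add(2, Rational(1, 16)) = Rational(33, 16) ≈ 2.0625)
Add(Mul(C, 46), Function('u')(2, -2)) = Add(Mul(Rational(33, 16), 46), Rational(-40, 3)) = Add(Rational(759, 8), Rational(-40, 3)) = Rational(1957, 24)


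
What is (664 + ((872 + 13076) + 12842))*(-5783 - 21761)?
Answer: -756192976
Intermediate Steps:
(664 + ((872 + 13076) + 12842))*(-5783 - 21761) = (664 + (13948 + 12842))*(-27544) = (664 + 26790)*(-27544) = 27454*(-27544) = -756192976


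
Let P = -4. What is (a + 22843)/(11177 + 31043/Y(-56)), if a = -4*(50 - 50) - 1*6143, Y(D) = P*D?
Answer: 3740800/2534691 ≈ 1.4758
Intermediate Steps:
Y(D) = -4*D
a = -6143 (a = -4*0 - 6143 = 0 - 6143 = -6143)
(a + 22843)/(11177 + 31043/Y(-56)) = (-6143 + 22843)/(11177 + 31043/((-4*(-56)))) = 16700/(11177 + 31043/224) = 16700/(2534691/224) = 16700*(224/2534691) = 3740800/2534691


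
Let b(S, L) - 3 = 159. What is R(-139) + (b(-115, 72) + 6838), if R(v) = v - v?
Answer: 7000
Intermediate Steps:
R(v) = 0
b(S, L) = 162 (b(S, L) = 3 + 159 = 162)
R(-139) + (b(-115, 72) + 6838) = 0 + (162 + 6838) = 0 + 7000 = 7000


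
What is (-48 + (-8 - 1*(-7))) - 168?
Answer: -217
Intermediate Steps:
(-48 + (-8 - 1*(-7))) - 168 = (-48 + (-8 + 7)) - 168 = (-48 - 1) - 168 = -49 - 168 = -217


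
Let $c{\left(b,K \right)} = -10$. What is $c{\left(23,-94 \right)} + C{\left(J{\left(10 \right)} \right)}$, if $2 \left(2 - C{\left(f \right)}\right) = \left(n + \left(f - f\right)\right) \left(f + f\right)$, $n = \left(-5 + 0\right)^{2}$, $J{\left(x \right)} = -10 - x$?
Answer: $492$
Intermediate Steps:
$n = 25$ ($n = \left(-5\right)^{2} = 25$)
$C{\left(f \right)} = 2 - 25 f$ ($C{\left(f \right)} = 2 - \frac{\left(25 + \left(f - f\right)\right) \left(f + f\right)}{2} = 2 - \frac{\left(25 + 0\right) 2 f}{2} = 2 - \frac{25 \cdot 2 f}{2} = 2 - \frac{50 f}{2} = 2 - 25 f$)
$c{\left(23,-94 \right)} + C{\left(J{\left(10 \right)} \right)} = -10 - \left(-2 + 25 \left(-10 - 10\right)\right) = -10 + \left(2 - -500\right) = -10 + \left(2 + 500\right) = -10 + 502 = 492$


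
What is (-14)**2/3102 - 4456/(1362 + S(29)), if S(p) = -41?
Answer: -6781798/2048871 ≈ -3.3100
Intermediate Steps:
(-14)**2/3102 - 4456/(1362 + S(29)) = (-14)**2/3102 - 4456/(1362 - 41) = 196*(1/3102) - 4456/1321 = 98/1551 - 4456*1/1321 = 98/1551 - 4456/1321 = -6781798/2048871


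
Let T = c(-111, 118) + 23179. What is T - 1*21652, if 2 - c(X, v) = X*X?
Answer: -10792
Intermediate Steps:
c(X, v) = 2 - X**2 (c(X, v) = 2 - X*X = 2 - X**2)
T = 10860 (T = (2 - 1*(-111)**2) + 23179 = (2 - 1*12321) + 23179 = (2 - 12321) + 23179 = -12319 + 23179 = 10860)
T - 1*21652 = 10860 - 1*21652 = 10860 - 21652 = -10792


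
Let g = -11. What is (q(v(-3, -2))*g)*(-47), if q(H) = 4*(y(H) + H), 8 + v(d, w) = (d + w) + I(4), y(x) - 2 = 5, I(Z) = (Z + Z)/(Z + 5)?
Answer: -95128/9 ≈ -10570.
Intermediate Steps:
I(Z) = 2*Z/(5 + Z) (I(Z) = (2*Z)/(5 + Z) = 2*Z/(5 + Z))
y(x) = 7 (y(x) = 2 + 5 = 7)
v(d, w) = -64/9 + d + w (v(d, w) = -8 + ((d + w) + 2*4/(5 + 4)) = -8 + ((d + w) + 2*4/9) = -8 + ((d + w) + 2*4*(1/9)) = -8 + ((d + w) + 8/9) = -8 + (8/9 + d + w) = -64/9 + d + w)
q(H) = 28 + 4*H (q(H) = 4*(7 + H) = 28 + 4*H)
(q(v(-3, -2))*g)*(-47) = ((28 + 4*(-64/9 - 3 - 2))*(-11))*(-47) = ((28 + 4*(-109/9))*(-11))*(-47) = ((28 - 436/9)*(-11))*(-47) = -184/9*(-11)*(-47) = (2024/9)*(-47) = -95128/9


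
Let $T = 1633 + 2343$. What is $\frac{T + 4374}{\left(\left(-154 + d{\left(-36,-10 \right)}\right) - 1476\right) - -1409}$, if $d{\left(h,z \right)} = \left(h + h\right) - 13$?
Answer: $- \frac{4175}{153} \approx -27.288$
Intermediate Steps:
$d{\left(h,z \right)} = -13 + 2 h$ ($d{\left(h,z \right)} = 2 h - 13 = -13 + 2 h$)
$T = 3976$
$\frac{T + 4374}{\left(\left(-154 + d{\left(-36,-10 \right)}\right) - 1476\right) - -1409} = \frac{3976 + 4374}{\left(\left(-154 + \left(-13 + 2 \left(-36\right)\right)\right) - 1476\right) - -1409} = \frac{8350}{\left(\left(-154 - 85\right) - 1476\right) + 1409} = \frac{8350}{\left(-239 - 1476\right) + 1409} = \frac{8350}{-1715 + 1409} = \frac{8350}{-306} = 8350 \left(- \frac{1}{306}\right) = - \frac{4175}{153}$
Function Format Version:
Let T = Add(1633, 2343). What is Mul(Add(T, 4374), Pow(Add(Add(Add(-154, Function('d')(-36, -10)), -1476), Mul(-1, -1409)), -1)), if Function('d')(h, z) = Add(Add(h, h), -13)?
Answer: Rational(-4175, 153) ≈ -27.288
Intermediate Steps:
Function('d')(h, z) = Add(-13, Mul(2, h)) (Function('d')(h, z) = Add(Mul(2, h), -13) = Add(-13, Mul(2, h)))
T = 3976
Mul(Add(T, 4374), Pow(Add(Add(Add(-154, Function('d')(-36, -10)), -1476), Mul(-1, -1409)), -1)) = Mul(Add(3976, 4374), Pow(Add(Add(Add(-154, Add(-13, Mul(2, -36))), -1476), Mul(-1, -1409)), -1)) = Mul(8350, Pow(Add(Add(Add(-154, Add(-13, -72)), -1476), 1409), -1)) = Mul(8350, Pow(Add(Add(Add(-154, -85), -1476), 1409), -1)) = Mul(8350, Pow(Add(Add(-239, -1476), 1409), -1)) = Mul(8350, Pow(Add(-1715, 1409), -1)) = Mul(8350, Pow(-306, -1)) = Mul(8350, Rational(-1, 306)) = Rational(-4175, 153)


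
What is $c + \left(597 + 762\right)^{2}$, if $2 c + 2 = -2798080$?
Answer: $447840$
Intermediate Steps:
$c = -1399041$ ($c = -1 + \frac{1}{2} \left(-2798080\right) = -1 - 1399040 = -1399041$)
$c + \left(597 + 762\right)^{2} = -1399041 + \left(597 + 762\right)^{2} = -1399041 + 1359^{2} = -1399041 + 1846881 = 447840$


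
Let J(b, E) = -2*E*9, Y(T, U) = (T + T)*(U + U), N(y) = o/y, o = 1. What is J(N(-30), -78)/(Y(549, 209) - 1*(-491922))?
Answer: 26/17609 ≈ 0.0014765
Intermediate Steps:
N(y) = 1/y
Y(T, U) = 4*T*U (Y(T, U) = (2*T)*(2*U) = 4*T*U)
J(b, E) = -18*E
J(N(-30), -78)/(Y(549, 209) - 1*(-491922)) = (-18*(-78))/(4*549*209 - 1*(-491922)) = 1404/(458964 + 491922) = 1404/950886 = 1404*(1/950886) = 26/17609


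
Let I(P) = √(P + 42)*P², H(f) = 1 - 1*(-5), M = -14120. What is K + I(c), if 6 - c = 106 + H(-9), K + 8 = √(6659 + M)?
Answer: -8 + 89888*I + 3*I*√829 ≈ -8.0 + 89974.0*I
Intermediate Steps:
H(f) = 6 (H(f) = 1 + 5 = 6)
K = -8 + 3*I*√829 (K = -8 + √(6659 - 14120) = -8 + √(-7461) = -8 + 3*I*√829 ≈ -8.0 + 86.377*I)
c = -106 (c = 6 - (106 + 6) = 6 - 1*112 = 6 - 112 = -106)
I(P) = P²*√(42 + P) (I(P) = √(42 + P)*P² = P²*√(42 + P))
K + I(c) = (-8 + 3*I*√829) + (-106)²*√(42 - 106) = (-8 + 3*I*√829) + 11236*√(-64) = (-8 + 3*I*√829) + 11236*(8*I) = (-8 + 3*I*√829) + 89888*I = -8 + 89888*I + 3*I*√829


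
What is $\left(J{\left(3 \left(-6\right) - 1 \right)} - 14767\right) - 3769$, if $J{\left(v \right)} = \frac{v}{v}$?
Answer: $-18535$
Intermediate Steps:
$J{\left(v \right)} = 1$
$\left(J{\left(3 \left(-6\right) - 1 \right)} - 14767\right) - 3769 = \left(1 - 14767\right) - 3769 = -14766 - 3769 = -18535$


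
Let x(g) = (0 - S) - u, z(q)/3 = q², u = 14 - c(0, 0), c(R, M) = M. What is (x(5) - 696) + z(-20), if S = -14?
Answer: 504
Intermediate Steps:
u = 14 (u = 14 - 1*0 = 14 + 0 = 14)
z(q) = 3*q²
x(g) = 0 (x(g) = (0 - 1*(-14)) - 1*14 = (0 + 14) - 14 = 14 - 14 = 0)
(x(5) - 696) + z(-20) = (0 - 696) + 3*(-20)² = -696 + 3*400 = -696 + 1200 = 504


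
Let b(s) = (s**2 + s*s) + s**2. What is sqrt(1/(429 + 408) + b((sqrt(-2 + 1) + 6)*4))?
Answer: sqrt(130772973 + 44836416*I)/279 ≈ 41.569 + 6.9282*I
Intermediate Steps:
b(s) = 3*s**2 (b(s) = (s**2 + s**2) + s**2 = 2*s**2 + s**2 = 3*s**2)
sqrt(1/(429 + 408) + b((sqrt(-2 + 1) + 6)*4)) = sqrt(1/(429 + 408) + 3*((sqrt(-2 + 1) + 6)*4)**2) = sqrt(1/837 + 3*((sqrt(-1) + 6)*4)**2) = sqrt(1/837 + 3*((I + 6)*4)**2) = sqrt(1/837 + 3*((6 + I)*4)**2) = sqrt(1/837 + 3*(24 + 4*I)**2)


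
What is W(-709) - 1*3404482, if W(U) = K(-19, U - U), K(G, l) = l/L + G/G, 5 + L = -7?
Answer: -3404481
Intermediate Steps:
L = -12 (L = -5 - 7 = -12)
K(G, l) = 1 - l/12 (K(G, l) = l/(-12) + G/G = l*(-1/12) + 1 = -l/12 + 1 = 1 - l/12)
W(U) = 1 (W(U) = 1 - (U - U)/12 = 1 - 1/12*0 = 1 + 0 = 1)
W(-709) - 1*3404482 = 1 - 1*3404482 = 1 - 3404482 = -3404481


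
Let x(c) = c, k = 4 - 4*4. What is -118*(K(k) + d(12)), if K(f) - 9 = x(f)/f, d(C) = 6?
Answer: -1888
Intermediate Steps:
k = -12 (k = 4 - 16 = -12)
K(f) = 10 (K(f) = 9 + f/f = 9 + 1 = 10)
-118*(K(k) + d(12)) = -118*(10 + 6) = -118*16 = -1888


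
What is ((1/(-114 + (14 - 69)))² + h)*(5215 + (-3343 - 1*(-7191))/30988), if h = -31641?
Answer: -36510839535706200/221262067 ≈ -1.6501e+8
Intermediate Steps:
((1/(-114 + (14 - 69)))² + h)*(5215 + (-3343 - 1*(-7191))/30988) = ((1/(-114 + (14 - 69)))² - 31641)*(5215 + (-3343 - 1*(-7191))/30988) = ((1/(-114 - 55))² - 31641)*(5215 + (-3343 + 7191)*(1/30988)) = ((1/(-169))² - 31641)*(5215 + 3848*(1/30988)) = ((-1/169)² - 31641)*(5215 + 962/7747) = (1/28561 - 31641)*(40401567/7747) = -903698600/28561*40401567/7747 = -36510839535706200/221262067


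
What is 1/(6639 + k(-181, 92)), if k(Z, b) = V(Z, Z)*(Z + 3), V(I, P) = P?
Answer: 1/38857 ≈ 2.5735e-5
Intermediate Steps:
k(Z, b) = Z*(3 + Z) (k(Z, b) = Z*(Z + 3) = Z*(3 + Z))
1/(6639 + k(-181, 92)) = 1/(6639 - 181*(3 - 181)) = 1/(6639 - 181*(-178)) = 1/(6639 + 32218) = 1/38857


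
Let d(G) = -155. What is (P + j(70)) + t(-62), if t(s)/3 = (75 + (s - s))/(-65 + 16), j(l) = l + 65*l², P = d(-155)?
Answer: 15602110/49 ≈ 3.1841e+5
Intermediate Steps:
P = -155
t(s) = -225/49 (t(s) = 3*((75 + (s - s))/(-65 + 16)) = 3*((75 + 0)/(-49)) = 3*(75*(-1/49)) = 3*(-75/49) = -225/49)
(P + j(70)) + t(-62) = (-155 + 70*(1 + 65*70)) - 225/49 = (-155 + 70*(1 + 4550)) - 225/49 = (-155 + 70*4551) - 225/49 = (-155 + 318570) - 225/49 = 318415 - 225/49 = 15602110/49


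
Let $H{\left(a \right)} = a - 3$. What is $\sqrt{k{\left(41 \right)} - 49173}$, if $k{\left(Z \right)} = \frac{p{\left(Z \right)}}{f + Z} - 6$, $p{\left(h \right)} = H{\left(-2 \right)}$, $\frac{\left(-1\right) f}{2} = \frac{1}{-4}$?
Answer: $\frac{i \sqrt{338794961}}{83} \approx 221.76 i$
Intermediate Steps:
$f = \frac{1}{2}$ ($f = - \frac{2}{-4} = \left(-2\right) \left(- \frac{1}{4}\right) = \frac{1}{2} \approx 0.5$)
$H{\left(a \right)} = -3 + a$ ($H{\left(a \right)} = a - 3 = -3 + a$)
$p{\left(h \right)} = -5$ ($p{\left(h \right)} = -3 - 2 = -5$)
$k{\left(Z \right)} = -6 - \frac{5}{\frac{1}{2} + Z}$ ($k{\left(Z \right)} = - \frac{5}{\frac{1}{2} + Z} - 6 = -6 - \frac{5}{\frac{1}{2} + Z}$)
$\sqrt{k{\left(41 \right)} - 49173} = \sqrt{\frac{4 \left(-4 - 123\right)}{1 + 2 \cdot 41} - 49173} = \sqrt{\frac{4 \left(-4 - 123\right)}{1 + 82} - 49173} = \sqrt{4 \cdot \frac{1}{83} \left(-127\right) - 49173} = \sqrt{- \frac{508}{83} - 49173} = \sqrt{- \frac{4081867}{83}} = \frac{i \sqrt{338794961}}{83}$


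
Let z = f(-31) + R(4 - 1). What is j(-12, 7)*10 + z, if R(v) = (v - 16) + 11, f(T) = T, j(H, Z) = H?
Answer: -153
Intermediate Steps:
R(v) = -5 + v (R(v) = (-16 + v) + 11 = -5 + v)
z = -33 (z = -31 + (-5 + (4 - 1)) = -31 + (-5 + 3) = -31 - 2 = -33)
j(-12, 7)*10 + z = -12*10 - 33 = -120 - 33 = -153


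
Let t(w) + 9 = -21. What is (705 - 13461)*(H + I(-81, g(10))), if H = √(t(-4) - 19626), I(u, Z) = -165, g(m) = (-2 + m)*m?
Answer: 2104740 - 76536*I*√546 ≈ 2.1047e+6 - 1.7884e+6*I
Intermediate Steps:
g(m) = m*(-2 + m)
t(w) = -30 (t(w) = -9 - 21 = -30)
H = 6*I*√546 (H = √(-30 - 19626) = √(-19656) = 6*I*√546 ≈ 140.2*I)
(705 - 13461)*(H + I(-81, g(10))) = (705 - 13461)*(6*I*√546 - 165) = -12756*(-165 + 6*I*√546) = 2104740 - 76536*I*√546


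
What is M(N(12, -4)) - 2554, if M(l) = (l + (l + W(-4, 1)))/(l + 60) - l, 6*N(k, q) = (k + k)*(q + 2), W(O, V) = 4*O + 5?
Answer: -132419/52 ≈ -2546.5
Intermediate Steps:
W(O, V) = 5 + 4*O
N(k, q) = k*(2 + q)/3 (N(k, q) = ((k + k)*(q + 2))/6 = ((2*k)*(2 + q))/6 = (2*k*(2 + q))/6 = k*(2 + q)/3)
M(l) = -l + (-11 + 2*l)/(60 + l) (M(l) = (l + (l + (5 + 4*(-4))))/(l + 60) - l = (l + (l + (5 - 16)))/(60 + l) - l = (l + (l - 11))/(60 + l) - l = (l + (-11 + l))/(60 + l) - l = (-11 + 2*l)/(60 + l) - l = -l + (-11 + 2*l)/(60 + l))
M(N(12, -4)) - 2554 = (-11 - ((⅓)*12*(2 - 4))² - 58*12*(2 - 4)/3)/(60 + (⅓)*12*(2 - 4)) - 2554 = (-11 - ((⅓)*12*(-2))² - 58*12*(-2)/3)/(60 + (⅓)*12*(-2)) - 2554 = (-11 - 1*(-8)² - 58*(-8))/(60 - 8) - 2554 = (-11 - 1*64 + 464)/52 - 2554 = (-11 - 64 + 464)/52 - 2554 = (1/52)*389 - 2554 = 389/52 - 2554 = -132419/52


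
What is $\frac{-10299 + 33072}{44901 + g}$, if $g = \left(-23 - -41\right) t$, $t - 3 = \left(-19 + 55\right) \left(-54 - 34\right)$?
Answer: $- \frac{7591}{4023} \approx -1.8869$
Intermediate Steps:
$t = -3165$ ($t = 3 + \left(-19 + 55\right) \left(-54 - 34\right) = 3 + 36 \left(-88\right) = 3 - 3168 = -3165$)
$g = -56970$ ($g = \left(-23 - -41\right) \left(-3165\right) = \left(-23 + 41\right) \left(-3165\right) = 18 \left(-3165\right) = -56970$)
$\frac{-10299 + 33072}{44901 + g} = \frac{-10299 + 33072}{44901 - 56970} = \frac{22773}{-12069} = 22773 \left(- \frac{1}{12069}\right) = - \frac{7591}{4023}$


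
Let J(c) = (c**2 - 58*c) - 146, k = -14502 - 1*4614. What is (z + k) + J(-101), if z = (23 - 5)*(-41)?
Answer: -3941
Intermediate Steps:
k = -19116 (k = -14502 - 4614 = -19116)
z = -738 (z = 18*(-41) = -738)
J(c) = -146 + c**2 - 58*c
(z + k) + J(-101) = (-738 - 19116) + (-146 + (-101)**2 - 58*(-101)) = -19854 + (-146 + 10201 + 5858) = -19854 + 15913 = -3941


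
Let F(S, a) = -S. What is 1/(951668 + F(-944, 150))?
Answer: 1/952612 ≈ 1.0497e-6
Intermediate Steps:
1/(951668 + F(-944, 150)) = 1/(951668 - 1*(-944)) = 1/(951668 + 944) = 1/952612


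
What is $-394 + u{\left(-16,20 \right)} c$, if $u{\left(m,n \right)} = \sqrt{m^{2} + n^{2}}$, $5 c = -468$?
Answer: $-394 - \frac{1872 \sqrt{41}}{5} \approx -2791.3$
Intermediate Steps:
$c = - \frac{468}{5}$ ($c = \frac{1}{5} \left(-468\right) = - \frac{468}{5} \approx -93.6$)
$-394 + u{\left(-16,20 \right)} c = -394 + \sqrt{\left(-16\right)^{2} + 20^{2}} \left(- \frac{468}{5}\right) = -394 + \sqrt{256 + 400} \left(- \frac{468}{5}\right) = -394 + \sqrt{656} \left(- \frac{468}{5}\right) = -394 + 4 \sqrt{41} \left(- \frac{468}{5}\right) = -394 - \frac{1872 \sqrt{41}}{5}$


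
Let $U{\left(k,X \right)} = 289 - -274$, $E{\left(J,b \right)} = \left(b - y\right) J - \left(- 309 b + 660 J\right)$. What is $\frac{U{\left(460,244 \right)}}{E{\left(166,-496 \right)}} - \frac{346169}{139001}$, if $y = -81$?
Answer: $- \frac{114907361229}{46108577714} \approx -2.4921$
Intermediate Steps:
$E{\left(J,b \right)} = - 660 J + 309 b + J \left(81 + b\right)$ ($E{\left(J,b \right)} = \left(b - -81\right) J - \left(- 309 b + 660 J\right) = \left(b + 81\right) J - \left(- 309 b + 660 J\right) = \left(81 + b\right) J - \left(- 309 b + 660 J\right) = J \left(81 + b\right) - \left(- 309 b + 660 J\right) = - 660 J + 309 b + J \left(81 + b\right)$)
$U{\left(k,X \right)} = 563$ ($U{\left(k,X \right)} = 289 + 274 = 563$)
$\frac{U{\left(460,244 \right)}}{E{\left(166,-496 \right)}} - \frac{346169}{139001} = \frac{563}{\left(-579\right) 166 + 309 \left(-496\right) + 166 \left(-496\right)} - \frac{346169}{139001} = \frac{563}{-96114 - 153264 - 82336} - \frac{346169}{139001} = \frac{563}{-331714} - \frac{346169}{139001} = 563 \left(- \frac{1}{331714}\right) - \frac{346169}{139001} = - \frac{563}{331714} - \frac{346169}{139001} = - \frac{114907361229}{46108577714}$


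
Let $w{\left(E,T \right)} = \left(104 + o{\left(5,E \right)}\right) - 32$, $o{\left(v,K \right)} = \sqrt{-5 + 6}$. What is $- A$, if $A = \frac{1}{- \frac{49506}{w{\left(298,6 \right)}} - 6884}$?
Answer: $\frac{73}{552038} \approx 0.00013224$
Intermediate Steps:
$o{\left(v,K \right)} = 1$ ($o{\left(v,K \right)} = \sqrt{1} = 1$)
$w{\left(E,T \right)} = 73$ ($w{\left(E,T \right)} = \left(104 + 1\right) - 32 = 105 - 32 = 73$)
$A = - \frac{73}{552038}$ ($A = \frac{1}{- \frac{49506}{73} - 6884} = \frac{1}{- \frac{552038}{73}} = - \frac{73}{552038} \approx -0.00013224$)
$- A = \left(-1\right) \left(- \frac{73}{552038}\right) = \frac{73}{552038}$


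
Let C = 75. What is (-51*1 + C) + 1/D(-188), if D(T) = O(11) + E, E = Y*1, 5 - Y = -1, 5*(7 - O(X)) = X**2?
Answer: 1339/56 ≈ 23.911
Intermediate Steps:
O(X) = 7 - X**2/5
Y = 6 (Y = 5 - 1*(-1) = 5 + 1 = 6)
E = 6 (E = 6*1 = 6)
D(T) = -56/5 (D(T) = (7 - 1/5*11**2) + 6 = (7 - 1/5*121) + 6 = (7 - 121/5) + 6 = -86/5 + 6 = -56/5)
(-51*1 + C) + 1/D(-188) = (-51*1 + 75) + 1/(-56/5) = (-51 + 75) - 5/56 = 24 - 5/56 = 1339/56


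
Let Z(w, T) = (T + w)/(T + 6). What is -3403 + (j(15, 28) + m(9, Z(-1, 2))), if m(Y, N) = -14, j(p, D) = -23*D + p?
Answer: -4046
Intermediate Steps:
Z(w, T) = (T + w)/(6 + T)
j(p, D) = p - 23*D
-3403 + (j(15, 28) + m(9, Z(-1, 2))) = -3403 + ((15 - 23*28) - 14) = -3403 + ((15 - 644) - 14) = -3403 + (-629 - 14) = -3403 - 643 = -4046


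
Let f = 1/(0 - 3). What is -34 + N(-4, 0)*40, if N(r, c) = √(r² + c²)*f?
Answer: -262/3 ≈ -87.333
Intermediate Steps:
f = -⅓ (f = 1/(-3) = -⅓ ≈ -0.33333)
N(r, c) = -√(c² + r²)/3 (N(r, c) = √(r² + c²)*(-⅓) = √(c² + r²)*(-⅓) = -√(c² + r²)/3)
-34 + N(-4, 0)*40 = -34 - √(0² + (-4)²)/3*40 = -34 - √(0 + 16)/3*40 = -34 - √16/3*40 = -34 - ⅓*4*40 = -34 - 4/3*40 = -34 - 160/3 = -262/3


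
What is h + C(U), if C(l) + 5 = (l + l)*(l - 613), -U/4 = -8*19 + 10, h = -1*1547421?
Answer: -1598546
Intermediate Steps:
h = -1547421
U = 568 (U = -4*(-8*19 + 10) = -4*(-152 + 10) = -4*(-142) = 568)
C(l) = -5 + 2*l*(-613 + l) (C(l) = -5 + (l + l)*(l - 613) = -5 + (2*l)*(-613 + l) = -5 + 2*l*(-613 + l))
h + C(U) = -1547421 + (-5 - 1226*568 + 2*568²) = -1547421 + (-5 - 696368 + 2*322624) = -1547421 + (-5 - 696368 + 645248) = -1547421 - 51125 = -1598546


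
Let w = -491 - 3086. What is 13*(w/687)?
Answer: -46501/687 ≈ -67.687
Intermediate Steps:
w = -3577
13*(w/687) = 13*(-3577/687) = -46501/687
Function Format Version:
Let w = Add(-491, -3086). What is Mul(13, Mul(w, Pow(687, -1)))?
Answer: Rational(-46501, 687) ≈ -67.687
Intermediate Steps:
w = -3577
Mul(13, Mul(w, Pow(687, -1))) = Mul(13, Mul(-3577, Pow(687, -1))) = Mul(13, Mul(-3577, Rational(1, 687))) = Mul(13, Rational(-3577, 687)) = Rational(-46501, 687)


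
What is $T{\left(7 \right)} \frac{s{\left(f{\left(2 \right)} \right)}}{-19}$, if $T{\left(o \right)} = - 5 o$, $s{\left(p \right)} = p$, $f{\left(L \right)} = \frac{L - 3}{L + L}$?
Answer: $- \frac{35}{76} \approx -0.46053$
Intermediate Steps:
$f{\left(L \right)} = \frac{-3 + L}{2 L}$
$T{\left(7 \right)} \frac{s{\left(f{\left(2 \right)} \right)}}{-19} = \left(-5\right) 7 \frac{\frac{1}{2} \cdot \frac{1}{2} \left(-3 + 2\right)}{-19} = - 35 \cdot \frac{1}{2} \cdot \frac{1}{2} \left(-1\right) \left(- \frac{1}{19}\right) = - 35 \left(\left(- \frac{1}{4}\right) \left(- \frac{1}{19}\right)\right) = \left(-35\right) \frac{1}{76} = - \frac{35}{76}$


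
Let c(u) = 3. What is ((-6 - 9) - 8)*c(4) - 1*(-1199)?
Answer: 1130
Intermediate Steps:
((-6 - 9) - 8)*c(4) - 1*(-1199) = ((-6 - 9) - 8)*3 - 1*(-1199) = (-15 - 8)*3 + 1199 = -23*3 + 1199 = -69 + 1199 = 1130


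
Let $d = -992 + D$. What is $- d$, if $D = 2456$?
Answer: $-1464$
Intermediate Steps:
$d = 1464$ ($d = -992 + 2456 = 1464$)
$- d = \left(-1\right) 1464 = -1464$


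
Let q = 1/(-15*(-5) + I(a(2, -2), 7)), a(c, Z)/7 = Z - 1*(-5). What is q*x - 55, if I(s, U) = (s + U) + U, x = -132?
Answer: -281/5 ≈ -56.200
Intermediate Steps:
a(c, Z) = 35 + 7*Z (a(c, Z) = 7*(Z - 1*(-5)) = 7*(Z + 5) = 7*(5 + Z) = 35 + 7*Z)
I(s, U) = s + 2*U (I(s, U) = (U + s) + U = s + 2*U)
q = 1/110 (q = 1/(-15*(-5) + ((35 + 7*(-2)) + 2*7)) = 1/(75 + ((35 - 14) + 14)) = 1/(75 + (21 + 14)) = 1/(75 + 35) = 1/110 ≈ 0.0090909)
q*x - 55 = (1/110)*(-132) - 55 = -6/5 - 55 = -281/5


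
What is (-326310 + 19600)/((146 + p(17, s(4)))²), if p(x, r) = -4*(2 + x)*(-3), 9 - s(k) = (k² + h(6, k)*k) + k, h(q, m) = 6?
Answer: -153355/69938 ≈ -2.1927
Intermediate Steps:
s(k) = 9 - k² - 7*k (s(k) = 9 - ((k² + 6*k) + k) = 9 - (k² + 7*k) = 9 + (-k² - 7*k) = 9 - k² - 7*k)
p(x, r) = 24 + 12*x (p(x, r) = (-8 - 4*x)*(-3) = 24 + 12*x)
(-326310 + 19600)/((146 + p(17, s(4)))²) = (-326310 + 19600)/((146 + (24 + 12*17))²) = -306710/(146 + (24 + 204))² = -306710/(146 + 228)² = -306710/(374²) = -306710/139876 = -306710*1/139876 = -153355/69938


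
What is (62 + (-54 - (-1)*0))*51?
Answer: 408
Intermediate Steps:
(62 + (-54 - (-1)*0))*51 = (62 + (-54 - 1*0))*51 = (62 + (-54 + 0))*51 = (62 - 54)*51 = 8*51 = 408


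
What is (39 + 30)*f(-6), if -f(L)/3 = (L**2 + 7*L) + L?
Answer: 2484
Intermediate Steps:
f(L) = -24*L - 3*L**2 (f(L) = -3*((L**2 + 7*L) + L) = -3*(L**2 + 8*L) = -24*L - 3*L**2)
(39 + 30)*f(-6) = (39 + 30)*(-3*(-6)*(8 - 6)) = 69*(-3*(-6)*2) = 69*36 = 2484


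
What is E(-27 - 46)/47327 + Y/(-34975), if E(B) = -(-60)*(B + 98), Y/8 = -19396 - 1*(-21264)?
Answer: -654792188/1655261825 ≈ -0.39558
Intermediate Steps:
Y = 14944 (Y = 8*(-19396 - 1*(-21264)) = 8*(-19396 + 21264) = 8*1868 = 14944)
E(B) = 5880 + 60*B (E(B) = -(-60)*(98 + B) = -(-5880 - 60*B) = 5880 + 60*B)
E(-27 - 46)/47327 + Y/(-34975) = (5880 + 60*(-27 - 46))/47327 + 14944/(-34975) = (5880 + 60*(-73))*(1/47327) + 14944*(-1/34975) = (5880 - 4380)*(1/47327) - 14944/34975 = 1500*(1/47327) - 14944/34975 = 1500/47327 - 14944/34975 = -654792188/1655261825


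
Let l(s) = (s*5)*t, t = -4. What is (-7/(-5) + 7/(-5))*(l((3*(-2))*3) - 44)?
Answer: 0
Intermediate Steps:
l(s) = -20*s (l(s) = (s*5)*(-4) = (5*s)*(-4) = -20*s)
(-7/(-5) + 7/(-5))*(l((3*(-2))*3) - 44) = (-7/(-5) + 7/(-5))*(-20*3*(-2)*3 - 44) = (-7*(-⅕) + 7*(-⅕))*(-(-120)*3 - 44) = (7/5 - 7/5)*(-20*(-18) - 44) = 0*(360 - 44) = 0*316 = 0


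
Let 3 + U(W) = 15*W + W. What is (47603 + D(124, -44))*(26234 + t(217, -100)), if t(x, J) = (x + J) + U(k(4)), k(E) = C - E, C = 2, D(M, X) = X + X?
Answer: 1250404740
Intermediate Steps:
D(M, X) = 2*X
k(E) = 2 - E
U(W) = -3 + 16*W (U(W) = -3 + (15*W + W) = -3 + 16*W)
t(x, J) = -35 + J + x (t(x, J) = (x + J) + (-3 + 16*(2 - 1*4)) = (J + x) + (-3 + 16*(2 - 4)) = (J + x) + (-3 + 16*(-2)) = (J + x) + (-3 - 32) = (J + x) - 35 = -35 + J + x)
(47603 + D(124, -44))*(26234 + t(217, -100)) = (47603 + 2*(-44))*(26234 + (-35 - 100 + 217)) = (47603 - 88)*(26234 + 82) = 47515*26316 = 1250404740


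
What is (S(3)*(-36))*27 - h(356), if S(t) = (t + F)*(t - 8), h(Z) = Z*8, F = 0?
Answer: 11732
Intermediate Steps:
h(Z) = 8*Z
S(t) = t*(-8 + t) (S(t) = (t + 0)*(t - 8) = t*(-8 + t))
(S(3)*(-36))*27 - h(356) = ((3*(-8 + 3))*(-36))*27 - 8*356 = ((3*(-5))*(-36))*27 - 1*2848 = -15*(-36)*27 - 2848 = 540*27 - 2848 = 14580 - 2848 = 11732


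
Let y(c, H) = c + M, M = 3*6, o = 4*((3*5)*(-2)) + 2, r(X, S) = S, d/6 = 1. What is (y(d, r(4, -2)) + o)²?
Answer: 8836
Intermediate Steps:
d = 6 (d = 6*1 = 6)
o = -118 (o = 4*(15*(-2)) + 2 = 4*(-30) + 2 = -120 + 2 = -118)
M = 18
y(c, H) = 18 + c (y(c, H) = c + 18 = 18 + c)
(y(d, r(4, -2)) + o)² = ((18 + 6) - 118)² = (24 - 118)² = (-94)² = 8836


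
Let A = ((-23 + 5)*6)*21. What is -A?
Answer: 2268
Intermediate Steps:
A = -2268 (A = -18*6*21 = -108*21 = -2268)
-A = -1*(-2268) = 2268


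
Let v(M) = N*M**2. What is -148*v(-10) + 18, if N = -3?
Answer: 44418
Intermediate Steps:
v(M) = -3*M**2
-148*v(-10) + 18 = -(-444)*(-10)**2 + 18 = -(-444)*100 + 18 = -148*(-300) + 18 = 44400 + 18 = 44418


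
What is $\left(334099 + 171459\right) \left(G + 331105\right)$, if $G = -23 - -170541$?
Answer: $253599520634$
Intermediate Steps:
$G = 170518$ ($G = -23 + 170541 = 170518$)
$\left(334099 + 171459\right) \left(G + 331105\right) = \left(334099 + 171459\right) \left(170518 + 331105\right) = 505558 \cdot 501623 = 253599520634$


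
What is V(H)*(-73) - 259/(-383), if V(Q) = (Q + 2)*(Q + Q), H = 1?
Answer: -167495/383 ≈ -437.32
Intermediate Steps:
V(Q) = 2*Q*(2 + Q) (V(Q) = (2 + Q)*(2*Q) = 2*Q*(2 + Q))
V(H)*(-73) - 259/(-383) = (2*1*(2 + 1))*(-73) - 259/(-383) = (2*1*3)*(-73) - 259*(-1/383) = 6*(-73) + 259/383 = -438 + 259/383 = -167495/383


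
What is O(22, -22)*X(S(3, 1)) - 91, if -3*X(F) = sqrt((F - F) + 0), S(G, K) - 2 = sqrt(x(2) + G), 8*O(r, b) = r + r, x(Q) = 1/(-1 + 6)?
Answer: -91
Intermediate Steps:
x(Q) = 1/5
O(r, b) = r/4 (O(r, b) = (r + r)/8 = (2*r)/8 = r/4)
S(G, K) = 2 + sqrt(1/5 + G)
X(F) = 0 (X(F) = -sqrt((F - F) + 0)/3 = -sqrt(0 + 0)/3 = -sqrt(0)/3 = -1/3*0 = 0)
O(22, -22)*X(S(3, 1)) - 91 = ((1/4)*22)*0 - 91 = (11/2)*0 - 91 = 0 - 91 = -91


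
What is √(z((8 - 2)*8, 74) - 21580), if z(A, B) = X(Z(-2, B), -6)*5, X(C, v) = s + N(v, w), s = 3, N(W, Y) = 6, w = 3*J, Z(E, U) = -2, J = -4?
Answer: I*√21535 ≈ 146.75*I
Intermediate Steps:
w = -12 (w = 3*(-4) = -12)
X(C, v) = 9 (X(C, v) = 3 + 6 = 9)
z(A, B) = 45 (z(A, B) = 9*5 = 45)
√(z((8 - 2)*8, 74) - 21580) = √(45 - 21580) = √(-21535) = I*√21535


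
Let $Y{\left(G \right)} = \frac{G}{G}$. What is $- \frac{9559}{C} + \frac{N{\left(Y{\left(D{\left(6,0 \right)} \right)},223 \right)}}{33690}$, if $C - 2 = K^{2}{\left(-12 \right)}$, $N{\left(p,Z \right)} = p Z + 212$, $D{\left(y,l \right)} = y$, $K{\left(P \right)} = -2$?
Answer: $- \frac{5367335}{3369} \approx -1593.2$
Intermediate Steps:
$Y{\left(G \right)} = 1$
$N{\left(p,Z \right)} = 212 + Z p$ ($N{\left(p,Z \right)} = Z p + 212 = 212 + Z p$)
$C = 6$ ($C = 2 + \left(-2\right)^{2} = 2 + 4 = 6$)
$- \frac{9559}{C} + \frac{N{\left(Y{\left(D{\left(6,0 \right)} \right)},223 \right)}}{33690} = - \frac{9559}{6} + \frac{212 + 223 \cdot 1}{33690} = \left(-9559\right) \frac{1}{6} + \left(212 + 223\right) \frac{1}{33690} = - \frac{9559}{6} + 435 \cdot \frac{1}{33690} = - \frac{9559}{6} + \frac{29}{2246} = - \frac{5367335}{3369}$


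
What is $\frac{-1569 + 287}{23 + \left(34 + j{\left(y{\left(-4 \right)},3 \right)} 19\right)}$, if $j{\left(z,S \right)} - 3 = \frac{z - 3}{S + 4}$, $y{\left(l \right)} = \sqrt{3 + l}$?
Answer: $- \frac{174993}{14459} + \frac{4487 i}{14459} \approx -12.103 + 0.31033 i$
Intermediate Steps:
$j{\left(z,S \right)} = 3 + \frac{-3 + z}{4 + S}$ ($j{\left(z,S \right)} = 3 + \frac{z - 3}{S + 4} = 3 + \frac{-3 + z}{4 + S}$)
$\frac{-1569 + 287}{23 + \left(34 + j{\left(y{\left(-4 \right)},3 \right)} 19\right)} = \frac{-1569 + 287}{23 + \left(34 + \frac{9 + \sqrt{3 - 4} + 3 \cdot 3}{4 + 3} \cdot 19\right)} = - \frac{1282}{23 + \left(34 + \frac{9 + \sqrt{-1} + 9}{7} \cdot 19\right)} = - \frac{1282}{23 + \left(34 + \frac{9 + i + 9}{7} \cdot 19\right)} = - \frac{1282}{23 + \left(34 + \frac{18 + i}{7} \cdot 19\right)} = - \frac{1282}{23 + \left(34 + \left(\frac{18}{7} + \frac{i}{7}\right) 19\right)} = - \frac{1282}{23 + \left(34 + \left(\frac{342}{7} + \frac{19 i}{7}\right)\right)} = - \frac{1282}{23 + \left(\frac{580}{7} + \frac{19 i}{7}\right)} = - \frac{1282}{\frac{741}{7} + \frac{19 i}{7}} = - 1282 \frac{49 \left(\frac{741}{7} - \frac{19 i}{7}\right)}{549442} = - \frac{31409 \left(\frac{741}{7} - \frac{19 i}{7}\right)}{274721}$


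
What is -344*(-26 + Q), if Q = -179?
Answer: 70520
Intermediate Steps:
-344*(-26 + Q) = -344*(-26 - 179) = -344*(-205) = 70520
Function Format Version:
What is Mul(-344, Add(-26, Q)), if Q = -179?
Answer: 70520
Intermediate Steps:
Mul(-344, Add(-26, Q)) = Mul(-344, Add(-26, -179)) = Mul(-344, -205) = 70520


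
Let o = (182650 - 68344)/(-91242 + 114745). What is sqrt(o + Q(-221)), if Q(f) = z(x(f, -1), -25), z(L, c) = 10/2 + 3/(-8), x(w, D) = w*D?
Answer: sqrt(83861477354)/94012 ≈ 3.0803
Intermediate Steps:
o = 114306/23503 ≈ 4.8635
x(w, D) = D*w
z(L, c) = 37/8 (z(L, c) = 10*(1/2) + 3*(-1/8) = 5 - 3/8 = 37/8)
Q(f) = 37/8
sqrt(o + Q(-221)) = sqrt(114306/23503 + 37/8) = sqrt(1784059/188024) = sqrt(83861477354)/94012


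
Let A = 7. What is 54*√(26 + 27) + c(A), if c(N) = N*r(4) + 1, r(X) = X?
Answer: 29 + 54*√53 ≈ 422.13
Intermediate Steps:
c(N) = 1 + 4*N (c(N) = N*4 + 1 = 4*N + 1 = 1 + 4*N)
54*√(26 + 27) + c(A) = 54*√(26 + 27) + (1 + 4*7) = 54*√53 + (1 + 28) = 54*√53 + 29 = 29 + 54*√53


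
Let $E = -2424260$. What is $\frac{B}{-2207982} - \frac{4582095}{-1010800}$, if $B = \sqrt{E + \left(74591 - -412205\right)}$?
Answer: $\frac{130917}{28880} - \frac{i \sqrt{484366}}{1103991} \approx 4.5331 - 0.00063041 i$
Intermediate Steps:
$B = 2 i \sqrt{484366}$ ($B = \sqrt{-2424260 + \left(74591 - -412205\right)} = \sqrt{-2424260 + \left(74591 + 412205\right)} = \sqrt{-2424260 + 486796} = \sqrt{-1937464} = 2 i \sqrt{484366} \approx 1391.9 i$)
$\frac{B}{-2207982} - \frac{4582095}{-1010800} = \frac{2 i \sqrt{484366}}{-2207982} - \frac{4582095}{-1010800} = 2 i \sqrt{484366} \left(- \frac{1}{2207982}\right) - - \frac{130917}{28880} = - \frac{i \sqrt{484366}}{1103991} + \frac{130917}{28880} = \frac{130917}{28880} - \frac{i \sqrt{484366}}{1103991}$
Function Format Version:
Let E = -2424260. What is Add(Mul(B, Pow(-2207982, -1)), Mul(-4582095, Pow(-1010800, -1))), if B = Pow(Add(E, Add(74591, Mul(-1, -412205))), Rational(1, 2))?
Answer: Add(Rational(130917, 28880), Mul(Rational(-1, 1103991), I, Pow(484366, Rational(1, 2)))) ≈ Add(4.5331, Mul(-0.00063041, I))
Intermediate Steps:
B = Mul(2, I, Pow(484366, Rational(1, 2))) (B = Pow(Add(-2424260, Add(74591, Mul(-1, -412205))), Rational(1, 2)) = Pow(Add(-2424260, Add(74591, 412205)), Rational(1, 2)) = Pow(Add(-2424260, 486796), Rational(1, 2)) = Pow(-1937464, Rational(1, 2)) = Mul(2, I, Pow(484366, Rational(1, 2))) ≈ Mul(1391.9, I))
Add(Mul(B, Pow(-2207982, -1)), Mul(-4582095, Pow(-1010800, -1))) = Add(Mul(Mul(2, I, Pow(484366, Rational(1, 2))), Pow(-2207982, -1)), Mul(-4582095, Pow(-1010800, -1))) = Add(Mul(Mul(2, I, Pow(484366, Rational(1, 2))), Rational(-1, 2207982)), Mul(-4582095, Rational(-1, 1010800))) = Add(Mul(Rational(-1, 1103991), I, Pow(484366, Rational(1, 2))), Rational(130917, 28880)) = Add(Rational(130917, 28880), Mul(Rational(-1, 1103991), I, Pow(484366, Rational(1, 2))))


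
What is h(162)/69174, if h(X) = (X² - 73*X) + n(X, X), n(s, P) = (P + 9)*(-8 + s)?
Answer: 2264/3843 ≈ 0.58912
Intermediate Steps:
n(s, P) = (-8 + s)*(9 + P) (n(s, P) = (9 + P)*(-8 + s) = (-8 + s)*(9 + P))
h(X) = -72 - 72*X + 2*X² (h(X) = (X² - 73*X) + (-72 - 8*X + 9*X + X*X) = (X² - 73*X) + (-72 - 8*X + 9*X + X²) = (X² - 73*X) + (-72 + X + X²) = -72 - 72*X + 2*X²)
h(162)/69174 = (-72 - 72*162 + 2*162²)/69174 = (-72 - 11664 + 2*26244)*(1/69174) = (-72 - 11664 + 52488)*(1/69174) = 40752*(1/69174) = 2264/3843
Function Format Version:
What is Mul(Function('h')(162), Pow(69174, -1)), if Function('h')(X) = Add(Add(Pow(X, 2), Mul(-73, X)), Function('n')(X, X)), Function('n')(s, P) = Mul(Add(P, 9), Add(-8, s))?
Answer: Rational(2264, 3843) ≈ 0.58912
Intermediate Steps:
Function('n')(s, P) = Mul(Add(-8, s), Add(9, P)) (Function('n')(s, P) = Mul(Add(9, P), Add(-8, s)) = Mul(Add(-8, s), Add(9, P)))
Function('h')(X) = Add(-72, Mul(-72, X), Mul(2, Pow(X, 2))) (Function('h')(X) = Add(Add(Pow(X, 2), Mul(-73, X)), Add(-72, Mul(-8, X), Mul(9, X), Mul(X, X))) = Add(Add(Pow(X, 2), Mul(-73, X)), Add(-72, Mul(-8, X), Mul(9, X), Pow(X, 2))) = Add(Add(Pow(X, 2), Mul(-73, X)), Add(-72, X, Pow(X, 2))) = Add(-72, Mul(-72, X), Mul(2, Pow(X, 2))))
Mul(Function('h')(162), Pow(69174, -1)) = Mul(Add(-72, Mul(-72, 162), Mul(2, Pow(162, 2))), Pow(69174, -1)) = Mul(Add(-72, -11664, Mul(2, 26244)), Rational(1, 69174)) = Mul(Add(-72, -11664, 52488), Rational(1, 69174)) = Mul(40752, Rational(1, 69174)) = Rational(2264, 3843)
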